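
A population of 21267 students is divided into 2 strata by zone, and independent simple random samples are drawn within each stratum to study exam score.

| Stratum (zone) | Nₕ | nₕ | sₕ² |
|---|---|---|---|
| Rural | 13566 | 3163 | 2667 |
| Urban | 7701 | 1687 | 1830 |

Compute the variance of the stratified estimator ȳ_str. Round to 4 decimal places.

0.3742

Var(ȳ_str) = Σₕ Wₕ²(1 − fₕ)sₕ²/nₕ with Wₕ = Nₕ/N, N = 21267.
Rural: Wₕ = 0.63788969; term = 0.63788969²·(1 − 0.23315642)·2667/3163 = 0.26310056.
Urban: Wₕ = 0.36211031; term = 0.36211031²·(1 − 0.21906246)·1830/1687 = 0.11107955.
Sum = 0.37418011.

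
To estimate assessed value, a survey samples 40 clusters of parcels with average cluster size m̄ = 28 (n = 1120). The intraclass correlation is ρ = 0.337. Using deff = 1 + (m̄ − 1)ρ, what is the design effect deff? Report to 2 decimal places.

10.10

deff = 1 + (28 − 1)·0.337 = 1 + 9.099 = 10.099.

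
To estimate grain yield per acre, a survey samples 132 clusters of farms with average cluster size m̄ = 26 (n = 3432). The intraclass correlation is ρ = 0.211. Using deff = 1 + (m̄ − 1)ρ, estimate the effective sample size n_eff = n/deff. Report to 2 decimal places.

546.93

deff = 1 + (26 − 1)·0.211 = 1 + 5.275 = 6.275.
n_eff = 3432 / 6.275 = 546.93.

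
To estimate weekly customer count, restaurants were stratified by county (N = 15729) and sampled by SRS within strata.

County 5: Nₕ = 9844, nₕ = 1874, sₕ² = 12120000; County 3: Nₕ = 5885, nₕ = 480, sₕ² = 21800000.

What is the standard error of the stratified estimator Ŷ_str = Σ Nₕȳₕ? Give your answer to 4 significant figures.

Var(Ŷ_str) = Σₕ Nₕ²(1 − fₕ)sₕ²/nₕ.
County 5: 9844²·(1 − 1874/9844)·12120000/1874 = 5.074146 × 10^11.
County 3: 5885²·(1 − 480/5885)·21800000/480 = 1.4446326 × 10^12.
Sum = 1.9520472 × 10^12.
SE = √(1.9520472 × 10^12) = 1.397 × 10^6.

1.397 × 10^6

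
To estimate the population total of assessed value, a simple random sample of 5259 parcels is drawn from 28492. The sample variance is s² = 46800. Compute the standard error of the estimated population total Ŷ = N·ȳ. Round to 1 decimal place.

76751.2

Var(Ŷ) = N²·Var(ȳ) = N²·(1 − n/N)·s²/n.
f = 5259/28492 = 0.18457813; Var(ȳ) = 0.81542187·46800/5259 = 7.2564639.
Var(Ŷ) = 28492² · 7.2564639 = 5.8907543 × 10^9.
SE(Ŷ) = √(5.8907543 × 10^9) = 76751.2.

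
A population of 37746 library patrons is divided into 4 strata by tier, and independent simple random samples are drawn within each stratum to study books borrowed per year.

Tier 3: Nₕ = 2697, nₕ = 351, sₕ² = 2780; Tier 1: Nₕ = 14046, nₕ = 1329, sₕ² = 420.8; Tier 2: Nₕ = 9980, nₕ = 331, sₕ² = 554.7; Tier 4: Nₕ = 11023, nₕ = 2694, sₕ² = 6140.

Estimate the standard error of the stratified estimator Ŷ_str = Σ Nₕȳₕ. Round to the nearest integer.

Var(Ŷ_str) = Σₕ Nₕ²(1 − fₕ)sₕ²/nₕ.
Tier 3: 2697²·(1 − 351/2697)·2780/351 = 5.0112565 × 10^7.
Tier 1: 14046²·(1 − 1329/14046)·420.8/1329 = 5.6557224 × 10^7.
Tier 2: 9980²·(1 − 331/9980)·554.7/331 = 1.6137751 × 10^8.
Tier 4: 11023²·(1 − 2694/11023)·6140/2694 = 2.0924903 × 10^8.
Sum = 4.7729633 × 10^8.
SE = √(4.7729633 × 10^8) = 21847.

21847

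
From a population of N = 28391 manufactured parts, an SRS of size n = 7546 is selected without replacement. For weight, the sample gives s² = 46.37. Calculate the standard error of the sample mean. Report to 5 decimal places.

0.06717

Under SRS without replacement, Var(ȳ) = (1 − f)·s²/n with f = n/N = 7546/28391 = 0.26578845.
Var(ȳ) = (1 − 0.26578845)·46.37/7546 = 0.73421155·0.0061449775 = 0.0045117134.
SE(ȳ) = √(0.0045117134) = 0.06717.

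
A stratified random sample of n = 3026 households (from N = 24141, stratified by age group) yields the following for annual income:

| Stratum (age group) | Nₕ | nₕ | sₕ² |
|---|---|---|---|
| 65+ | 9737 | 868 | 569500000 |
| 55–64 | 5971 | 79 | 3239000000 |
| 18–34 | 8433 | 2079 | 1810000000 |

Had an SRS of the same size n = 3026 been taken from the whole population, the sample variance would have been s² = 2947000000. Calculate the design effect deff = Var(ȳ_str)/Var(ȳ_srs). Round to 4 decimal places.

Var(ȳ_str) = Σ Wₕ²(1−fₕ)sₕ²/nₕ with Wₕ = Nₕ/24141:
  65+: (9737/24141)²·(1−868/9737)·569500000/868 = 97221.724
  55–64: (5971/24141)²·(1−79/5971)·3239000000/79 = 2.4750453 × 10^6
  18–34: (8433/24141)²·(1−2079/8433)·1810000000/2079 = 80046.599
  → Var(ȳ_str) = 2.6523136 × 10^6.
Var(ȳ_srs) = (1 − 3026/24141)·2947000000/3026 = 851818.45.
deff = (2.6523136 × 10^6) / 851818.45 = 3.1137.

3.1137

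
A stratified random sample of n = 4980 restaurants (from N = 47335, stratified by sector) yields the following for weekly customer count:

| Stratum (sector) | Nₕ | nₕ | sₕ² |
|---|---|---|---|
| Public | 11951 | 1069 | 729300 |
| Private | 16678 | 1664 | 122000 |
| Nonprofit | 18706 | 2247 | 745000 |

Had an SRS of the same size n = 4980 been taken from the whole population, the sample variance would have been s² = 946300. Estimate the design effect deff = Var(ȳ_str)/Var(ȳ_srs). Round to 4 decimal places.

0.5490

Var(ȳ_str) = Σ Wₕ²(1−fₕ)sₕ²/nₕ with Wₕ = Nₕ/47335:
  Public: (11951/47335)²·(1−1069/11951)·729300/1069 = 39.598316
  Private: (16678/47335)²·(1−1664/16678)·122000/1664 = 8.193739
  Nonprofit: (18706/47335)²·(1−2247/18706)·745000/2247 = 45.558856
  → Var(ȳ_str) = 93.350911.
Var(ȳ_srs) = (1 − 4980/47335)·946300/4980 = 170.02853.
deff = 93.350911 / 170.02853 = 0.5490.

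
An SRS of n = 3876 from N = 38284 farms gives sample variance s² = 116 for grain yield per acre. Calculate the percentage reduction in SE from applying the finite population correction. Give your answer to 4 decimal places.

5.1972

f = n/N = 3876/38284 = 0.10124334.
SE_no-fpc = √(s²/n) = 0.17299642; SE_fpc = √((1−f)s²/n) = 0.16400541.
Ratio = √(1−f) = 0.94802777. Reduction = 100·(1 − 0.94802777) = 5.1972%.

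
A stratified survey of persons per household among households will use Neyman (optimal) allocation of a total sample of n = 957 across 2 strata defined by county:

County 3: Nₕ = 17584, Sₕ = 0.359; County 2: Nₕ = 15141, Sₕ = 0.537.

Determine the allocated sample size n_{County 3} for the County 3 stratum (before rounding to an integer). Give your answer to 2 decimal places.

418.27

Neyman allocation: nₕ = n·NₕSₕ / Σⱼ NⱼSⱼ.
Σ NⱼSⱼ = 17584·0.359 + 15141·0.537 = 14443.373.
n_{County 3} = 957·17584·0.359 / 14443.373 = 418.27.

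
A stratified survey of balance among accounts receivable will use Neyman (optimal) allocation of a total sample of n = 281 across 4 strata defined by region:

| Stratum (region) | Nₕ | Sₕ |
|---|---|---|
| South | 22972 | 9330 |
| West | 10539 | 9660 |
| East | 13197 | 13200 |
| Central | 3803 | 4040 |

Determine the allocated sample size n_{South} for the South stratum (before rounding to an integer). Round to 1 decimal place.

Neyman allocation: nₕ = n·NₕSₕ / Σⱼ NⱼSⱼ.
Σ NⱼSⱼ = 22972·9330 + 10539·9660 + 13197·13200 + 3803·4040 = 5.0570002 × 10^8.
n_{South} = 281·22972·9330 / (5.0570002 × 10^8) = 119.1.

119.1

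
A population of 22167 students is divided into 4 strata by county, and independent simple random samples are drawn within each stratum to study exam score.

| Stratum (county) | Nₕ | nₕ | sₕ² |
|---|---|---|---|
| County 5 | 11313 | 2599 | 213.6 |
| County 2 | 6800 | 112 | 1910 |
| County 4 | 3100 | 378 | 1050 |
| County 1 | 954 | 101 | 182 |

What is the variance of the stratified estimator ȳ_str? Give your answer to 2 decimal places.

Var(ȳ_str) = Σₕ Wₕ²(1 − fₕ)sₕ²/nₕ with Wₕ = Nₕ/N, N = 22167.
County 5: Wₕ = 0.51035323; term = 0.51035323²·(1 − 0.22973570)·213.6/2599 = 0.016488322.
County 2: Wₕ = 0.30676230; term = 0.30676230²·(1 − 0.01647059)·1910/112 = 1.5783622.
County 4: Wₕ = 0.13984752; term = 0.13984752²·(1 − 0.12193548)·1050/378 = 0.047701658.
County 1: Wₕ = 0.04303695; term = 0.04303695²·(1 − 0.10587002)·182/101 = 0.0029842388.
Sum = 1.6455364.

1.65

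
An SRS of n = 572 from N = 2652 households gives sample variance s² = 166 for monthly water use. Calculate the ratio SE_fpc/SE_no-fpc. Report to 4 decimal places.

f = n/N = 572/2652 = 0.21568627.
SE_no-fpc = √(s²/n) = 0.53871123; SE_fpc = √((1−f)s²/n) = 0.47709069.
Ratio = √(1−f) = 0.88561489.

0.8856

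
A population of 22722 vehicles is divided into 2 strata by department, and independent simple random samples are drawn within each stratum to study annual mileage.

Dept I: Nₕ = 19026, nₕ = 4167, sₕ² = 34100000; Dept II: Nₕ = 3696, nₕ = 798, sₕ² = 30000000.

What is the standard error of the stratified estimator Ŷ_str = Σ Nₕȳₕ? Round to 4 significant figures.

Var(Ŷ_str) = Σₕ Nₕ²(1 − fₕ)sₕ²/nₕ.
Dept I: 19026²·(1 − 4167/19026)·34100000/4167 = 2.3134917 × 10^12.
Dept II: 3696²·(1 − 798/3696)·30000000/798 = 4.0266947 × 10^11.
Sum = 2.7161612 × 10^12.
SE = √(2.7161612 × 10^12) = 1.648 × 10^6.

1.648 × 10^6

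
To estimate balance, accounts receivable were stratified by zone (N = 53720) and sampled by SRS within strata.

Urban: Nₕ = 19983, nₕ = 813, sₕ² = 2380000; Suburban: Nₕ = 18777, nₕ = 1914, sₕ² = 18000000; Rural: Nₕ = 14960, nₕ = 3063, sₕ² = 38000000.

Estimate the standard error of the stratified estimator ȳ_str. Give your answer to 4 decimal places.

Var(ȳ_str) = Σₕ Wₕ²(1 − fₕ)sₕ²/nₕ with Wₕ = Nₕ/N, N = 53720.
Urban: Wₕ = 0.37198436; term = 0.37198436²·(1 − 0.04068458)·2380000/813 = 388.595.
Suburban: Wₕ = 0.34953462; term = 0.34953462²·(1 − 0.10193322)·18000000/1914 = 1031.8572.
Rural: Wₕ = 0.27848101; term = 0.27848101²·(1 − 0.20474599)·38000000/3063 = 765.12721.
Sum = 2185.5794.
SE = √(2185.5794) = 46.7502.

46.7502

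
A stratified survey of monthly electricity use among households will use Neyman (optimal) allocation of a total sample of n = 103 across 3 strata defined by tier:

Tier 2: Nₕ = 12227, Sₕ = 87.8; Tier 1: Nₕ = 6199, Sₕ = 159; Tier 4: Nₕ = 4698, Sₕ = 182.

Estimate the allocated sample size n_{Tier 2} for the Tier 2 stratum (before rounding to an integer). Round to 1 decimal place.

37.9

Neyman allocation: nₕ = n·NₕSₕ / Σⱼ NⱼSⱼ.
Σ NⱼSⱼ = 12227·87.8 + 6199·159 + 4698·182 = 2.9142076 × 10^6.
n_{Tier 2} = 103·12227·87.8 / (2.9142076 × 10^6) = 37.9.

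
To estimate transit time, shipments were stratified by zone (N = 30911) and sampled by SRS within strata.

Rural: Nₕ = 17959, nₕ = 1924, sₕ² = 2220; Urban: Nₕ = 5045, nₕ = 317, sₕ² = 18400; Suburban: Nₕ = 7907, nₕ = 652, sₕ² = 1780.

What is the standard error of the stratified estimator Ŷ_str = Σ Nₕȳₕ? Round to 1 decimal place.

43282.8

Var(Ŷ_str) = Σₕ Nₕ²(1 − fₕ)sₕ²/nₕ.
Rural: 17959²·(1 − 1924/17959)·2220/1924 = 3.3227604 × 10^8.
Urban: 5045²·(1 − 317/5045)·18400/317 = 1.3845135 × 10^9.
Suburban: 7907²·(1 − 652/7907)·1780/652 = 1.5661075 × 10^8.
Sum = 1.8734003 × 10^9.
SE = √(1.8734003 × 10^9) = 43282.8.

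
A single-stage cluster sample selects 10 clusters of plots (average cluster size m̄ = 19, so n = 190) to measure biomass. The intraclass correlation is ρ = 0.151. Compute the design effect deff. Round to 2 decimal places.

deff = 1 + (19 − 1)·0.151 = 1 + 2.718 = 3.718.

3.72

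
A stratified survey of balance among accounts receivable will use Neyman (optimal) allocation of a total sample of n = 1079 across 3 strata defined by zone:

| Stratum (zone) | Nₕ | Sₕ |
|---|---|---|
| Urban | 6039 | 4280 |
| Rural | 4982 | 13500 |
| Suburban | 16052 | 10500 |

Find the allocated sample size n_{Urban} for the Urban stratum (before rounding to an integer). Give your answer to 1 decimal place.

Neyman allocation: nₕ = n·NₕSₕ / Σⱼ NⱼSⱼ.
Σ NⱼSⱼ = 6039·4280 + 4982·13500 + 16052·10500 = 2.6164992 × 10^8.
n_{Urban} = 1079·6039·4280 / (2.6164992 × 10^8) = 106.6.

106.6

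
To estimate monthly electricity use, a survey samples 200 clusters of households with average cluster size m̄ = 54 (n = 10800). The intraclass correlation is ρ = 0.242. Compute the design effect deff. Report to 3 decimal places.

13.826

deff = 1 + (54 − 1)·0.242 = 1 + 12.826 = 13.826.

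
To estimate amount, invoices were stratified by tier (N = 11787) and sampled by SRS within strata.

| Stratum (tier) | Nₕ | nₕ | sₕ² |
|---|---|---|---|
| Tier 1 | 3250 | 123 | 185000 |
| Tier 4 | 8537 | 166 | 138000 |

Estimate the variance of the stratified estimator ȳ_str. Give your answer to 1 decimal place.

Var(ȳ_str) = Σₕ Wₕ²(1 − fₕ)sₕ²/nₕ with Wₕ = Nₕ/N, N = 11787.
Tier 1: Wₕ = 0.27572750; term = 0.27572750²·(1 − 0.03784615)·185000/123 = 110.01991.
Tier 4: Wₕ = 0.72427250; term = 0.72427250²·(1 − 0.01944477)·138000/166 = 427.60921.
Sum = 537.62912.

537.6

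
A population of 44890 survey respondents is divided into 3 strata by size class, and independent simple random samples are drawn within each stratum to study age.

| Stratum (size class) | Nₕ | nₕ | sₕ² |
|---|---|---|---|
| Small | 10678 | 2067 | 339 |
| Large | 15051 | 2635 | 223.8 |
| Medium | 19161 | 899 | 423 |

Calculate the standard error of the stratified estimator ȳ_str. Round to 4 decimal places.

0.3116

Var(ȳ_str) = Σₕ Wₕ²(1 − fₕ)sₕ²/nₕ with Wₕ = Nₕ/N, N = 44890.
Small: Wₕ = 0.23787035; term = 0.23787035²·(1 − 0.19357558)·339/2067 = 0.0074834785.
Large: Wₕ = 0.33528626; term = 0.33528626²·(1 − 0.17507142)·223.8/2635 = 0.0078763918.
Medium: Wₕ = 0.42684339; term = 0.42684339²·(1 − 0.04691822)·423/899 = 0.081704876.
Sum = 0.097064746.
SE = √(0.097064746) = 0.3116.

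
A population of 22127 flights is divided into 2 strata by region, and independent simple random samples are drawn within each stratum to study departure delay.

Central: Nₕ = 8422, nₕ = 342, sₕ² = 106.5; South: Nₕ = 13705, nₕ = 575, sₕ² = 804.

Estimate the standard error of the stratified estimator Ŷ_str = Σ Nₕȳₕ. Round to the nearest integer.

Var(Ŷ_str) = Σₕ Nₕ²(1 − fₕ)sₕ²/nₕ.
Central: 8422²·(1 − 342/8422)·106.5/342 = 2.1190934 × 10^7.
South: 13705²·(1 − 575/13705)·804/575 = 2.5161236 × 10^8.
Sum = 2.7280329 × 10^8.
SE = √(2.7280329 × 10^8) = 16517.

16517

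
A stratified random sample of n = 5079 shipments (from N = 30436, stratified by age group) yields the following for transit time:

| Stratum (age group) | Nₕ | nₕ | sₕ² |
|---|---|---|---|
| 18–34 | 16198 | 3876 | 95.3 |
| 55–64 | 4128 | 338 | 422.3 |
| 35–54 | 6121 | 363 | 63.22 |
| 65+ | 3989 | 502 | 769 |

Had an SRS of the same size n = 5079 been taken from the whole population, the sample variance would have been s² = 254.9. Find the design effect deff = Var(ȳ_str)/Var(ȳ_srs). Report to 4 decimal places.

Var(ȳ_str) = Σ Wₕ²(1−fₕ)sₕ²/nₕ with Wₕ = Nₕ/30436:
  18–34: (16198/30436)²·(1−3876/16198)·95.3/3876 = 0.0052975685
  55–64: (4128/30436)²·(1−338/4128)·422.3/338 = 0.021101247
  35–54: (6121/30436)²·(1−363/6121)·63.22/363 = 0.0066262338
  65+: (3989/30436)²·(1−502/3989)·769/502 = 0.023001886
  → Var(ȳ_str) = 0.056026935.
Var(ȳ_srs) = (1 − 5079/30436)·254.9/5079 = 0.041812094.
deff = 0.056026935 / 0.041812094 = 1.3400.

1.3400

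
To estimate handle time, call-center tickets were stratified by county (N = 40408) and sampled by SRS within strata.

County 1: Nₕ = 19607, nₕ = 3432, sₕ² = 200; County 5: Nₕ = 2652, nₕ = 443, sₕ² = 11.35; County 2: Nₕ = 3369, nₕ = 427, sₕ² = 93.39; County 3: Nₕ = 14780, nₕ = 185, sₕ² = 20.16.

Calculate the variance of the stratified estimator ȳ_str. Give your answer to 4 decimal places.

0.0271

Var(ȳ_str) = Σₕ Wₕ²(1 − fₕ)sₕ²/nₕ with Wₕ = Nₕ/N, N = 40408.
County 1: Wₕ = 0.48522570; term = 0.48522570²·(1 − 0.17503953)·200/3432 = 0.01131888.
County 5: Wₕ = 0.06563057; term = 0.06563057²·(1 − 0.16704374)·11.35/443 = 9.1923523 × 10^-5.
County 2: Wₕ = 0.08337458; term = 0.08337458²·(1 − 0.12674384)·93.39/427 = 0.0013276435.
County 3: Wₕ = 0.36576915; term = 0.36576915²·(1 − 0.01251691)·20.16/185 = 0.014396689.
Sum = 0.027135136.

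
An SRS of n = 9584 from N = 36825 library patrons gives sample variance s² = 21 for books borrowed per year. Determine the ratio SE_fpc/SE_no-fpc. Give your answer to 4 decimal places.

0.8601

f = n/N = 9584/36825 = 0.26025798.
SE_no-fpc = √(s²/n) = 0.046809742; SE_fpc = √((1−f)s²/n) = 0.040260243.
Ratio = √(1−f) = 0.86008257.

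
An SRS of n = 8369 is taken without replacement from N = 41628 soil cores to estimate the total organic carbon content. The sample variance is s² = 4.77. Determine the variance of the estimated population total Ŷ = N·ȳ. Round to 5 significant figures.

Var(Ŷ) = N²·Var(ȳ) = N²·(1 − n/N)·s²/n.
f = 8369/41628 = 0.20104257; Var(ȳ) = 0.79895743·4.77/8369 = 4.5537423 × 10^-4.
Var(Ŷ) = 41628² · (4.5537423 × 10^-4) = 789113.62.

789110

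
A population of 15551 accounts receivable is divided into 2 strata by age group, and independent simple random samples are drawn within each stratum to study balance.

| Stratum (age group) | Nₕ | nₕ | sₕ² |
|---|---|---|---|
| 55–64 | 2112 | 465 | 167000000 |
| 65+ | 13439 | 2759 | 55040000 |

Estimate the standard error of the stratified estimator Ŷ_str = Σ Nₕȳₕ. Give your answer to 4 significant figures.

2.028 × 10^6

Var(Ŷ_str) = Σₕ Nₕ²(1 − fₕ)sₕ²/nₕ.
55–64: 2112²·(1 − 465/2112)·167000000/465 = 1.2492548 × 10^12.
65+: 13439²·(1 − 2759/13439)·55040000/2759 = 2.8632873 × 10^12.
Sum = 4.1125421 × 10^12.
SE = √(4.1125421 × 10^12) = 2.028 × 10^6.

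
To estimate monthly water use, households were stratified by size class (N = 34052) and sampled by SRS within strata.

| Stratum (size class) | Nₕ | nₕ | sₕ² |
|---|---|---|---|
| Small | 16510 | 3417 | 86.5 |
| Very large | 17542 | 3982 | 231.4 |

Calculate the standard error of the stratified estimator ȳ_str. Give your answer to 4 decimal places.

0.1290

Var(ȳ_str) = Σₕ Wₕ²(1 − fₕ)sₕ²/nₕ with Wₕ = Nₕ/N, N = 34052.
Small: Wₕ = 0.48484671; term = 0.48484671²·(1 − 0.20696548)·86.5/3417 = 0.0047192406.
Very large: Wₕ = 0.51515329; term = 0.51515329²·(1 − 0.22699806)·231.4/3982 = 0.011921081.
Sum = 0.016640322.
SE = √(0.016640322) = 0.1290.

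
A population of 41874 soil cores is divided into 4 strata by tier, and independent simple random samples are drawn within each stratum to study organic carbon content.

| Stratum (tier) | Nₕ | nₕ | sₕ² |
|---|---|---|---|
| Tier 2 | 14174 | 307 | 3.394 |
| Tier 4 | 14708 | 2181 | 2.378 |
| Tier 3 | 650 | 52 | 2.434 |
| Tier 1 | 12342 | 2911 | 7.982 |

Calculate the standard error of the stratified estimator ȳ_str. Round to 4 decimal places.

Var(ȳ_str) = Σₕ Wₕ²(1 − fₕ)sₕ²/nₕ with Wₕ = Nₕ/N, N = 41874.
Tier 2: Wₕ = 0.33849167; term = 0.33849167²·(1 − 0.02165938)·3.394/307 = 0.0012392517.
Tier 4: Wₕ = 0.35124421; term = 0.35124421²·(1 − 0.14828665)·2.378/2181 = 1.1456923 × 10^-4.
Tier 3: Wₕ = 0.01552276; term = 0.01552276²·(1 − 0.08000000)·2.434/52 = 1.0376308 × 10^-5.
Tier 1: Wₕ = 0.29474137; term = 0.29474137²·(1 − 0.23586129)·7.982/2911 = 1.8202201 × 10^-4.
Sum = 0.0015462192.
SE = √(0.0015462192) = 0.0393.

0.0393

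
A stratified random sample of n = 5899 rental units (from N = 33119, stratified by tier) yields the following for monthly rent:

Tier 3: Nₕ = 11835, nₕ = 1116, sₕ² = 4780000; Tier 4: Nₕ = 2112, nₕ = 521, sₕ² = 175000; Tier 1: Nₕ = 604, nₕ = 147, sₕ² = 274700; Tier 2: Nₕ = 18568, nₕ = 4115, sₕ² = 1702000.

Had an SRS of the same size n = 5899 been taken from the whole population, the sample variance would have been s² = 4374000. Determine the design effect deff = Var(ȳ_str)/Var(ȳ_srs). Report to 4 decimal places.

Var(ȳ_str) = Σ Wₕ²(1−fₕ)sₕ²/nₕ with Wₕ = Nₕ/33119:
  Tier 3: (11835/33119)²·(1−1116/11835)·4780000/1116 = 495.3724
  Tier 4: (2112/33119)²·(1−521/2112)·175000/521 = 1.0289872
  Tier 1: (604/33119)²·(1−147/604)·274700/147 = 0.47026216
  Tier 2: (18568/33119)²·(1−4115/18568)·1702000/4115 = 101.19485
  → Var(ȳ_str) = 598.0665.
Var(ȳ_srs) = (1 − 5899/33119)·4374000/5899 = 609.4124.
deff = 598.0665 / 609.4124 = 0.9814.

0.9814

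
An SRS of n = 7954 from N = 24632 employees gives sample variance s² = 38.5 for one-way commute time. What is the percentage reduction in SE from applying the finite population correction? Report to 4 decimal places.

f = n/N = 7954/24632 = 0.32291328.
SE_no-fpc = √(s²/n) = 0.069572494; SE_fpc = √((1−f)s²/n) = 0.057247921.
Ratio = √(1−f) = 0.82285279. Reduction = 100·(1 − 0.82285279) = 17.7147%.

17.7147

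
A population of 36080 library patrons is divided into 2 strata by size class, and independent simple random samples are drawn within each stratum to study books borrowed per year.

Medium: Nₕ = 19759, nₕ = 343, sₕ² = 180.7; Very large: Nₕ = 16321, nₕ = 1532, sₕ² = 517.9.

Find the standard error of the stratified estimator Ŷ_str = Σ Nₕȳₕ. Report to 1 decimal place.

Var(Ŷ_str) = Σₕ Nₕ²(1 − fₕ)sₕ²/nₕ.
Medium: 19759²·(1 − 343/19759)·180.7/343 = 2.0211044 × 10^8.
Very large: 16321²·(1 − 1532/16321)·517.9/1532 = 8.1596723 × 10^7.
Sum = 2.8370716 × 10^8.
SE = √(2.8370716 × 10^8) = 16843.6.

16843.6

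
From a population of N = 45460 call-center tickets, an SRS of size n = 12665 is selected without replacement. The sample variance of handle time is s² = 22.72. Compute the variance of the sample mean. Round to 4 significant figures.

Under SRS without replacement, Var(ȳ) = (1 − f)·s²/n with f = n/N = 12665/45460 = 0.27859657.
Var(ȳ) = (1 − 0.27859657)·22.72/12665 = 0.72140343·0.0017939203 = 0.0012941402.

0.001294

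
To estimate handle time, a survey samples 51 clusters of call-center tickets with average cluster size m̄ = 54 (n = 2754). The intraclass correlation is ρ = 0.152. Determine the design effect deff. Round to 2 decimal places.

deff = 1 + (54 − 1)·0.152 = 1 + 8.056 = 9.056.

9.06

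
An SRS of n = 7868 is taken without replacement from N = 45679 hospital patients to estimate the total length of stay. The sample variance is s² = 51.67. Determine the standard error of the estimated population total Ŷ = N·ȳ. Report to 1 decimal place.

3367.9

Var(Ŷ) = N²·Var(ȳ) = N²·(1 − n/N)·s²/n.
f = 7868/45679 = 0.17224545; Var(ȳ) = 0.82775455·51.67/7868 = 0.0054359529.
Var(Ŷ) = 45679² · 0.0054359529 = 1.1342502 × 10^7.
SE(Ŷ) = √(1.1342502 × 10^7) = 3367.9.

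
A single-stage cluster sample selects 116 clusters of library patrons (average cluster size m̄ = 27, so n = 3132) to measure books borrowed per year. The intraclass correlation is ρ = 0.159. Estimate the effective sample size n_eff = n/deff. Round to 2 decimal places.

deff = 1 + (27 − 1)·0.159 = 1 + 4.134 = 5.134.
n_eff = 3132 / 5.134 = 610.05.

610.05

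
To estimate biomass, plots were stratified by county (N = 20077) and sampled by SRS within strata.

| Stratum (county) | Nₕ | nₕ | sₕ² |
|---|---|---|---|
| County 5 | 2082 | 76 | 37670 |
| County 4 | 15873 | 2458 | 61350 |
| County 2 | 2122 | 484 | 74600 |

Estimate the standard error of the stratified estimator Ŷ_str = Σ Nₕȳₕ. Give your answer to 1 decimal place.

88997.7

Var(Ŷ_str) = Σₕ Nₕ²(1 − fₕ)sₕ²/nₕ.
County 5: 2082²·(1 − 76/2082)·37670/76 = 2.0701112 × 10^9.
County 4: 15873²·(1 − 2458/15873)·61350/2458 = 5.3147444 × 10^9.
County 2: 2122²·(1 − 484/2122)·74600/484 = 5.3573836 × 10^8.
Sum = 7.920594 × 10^9.
SE = √(7.920594 × 10^9) = 88997.7.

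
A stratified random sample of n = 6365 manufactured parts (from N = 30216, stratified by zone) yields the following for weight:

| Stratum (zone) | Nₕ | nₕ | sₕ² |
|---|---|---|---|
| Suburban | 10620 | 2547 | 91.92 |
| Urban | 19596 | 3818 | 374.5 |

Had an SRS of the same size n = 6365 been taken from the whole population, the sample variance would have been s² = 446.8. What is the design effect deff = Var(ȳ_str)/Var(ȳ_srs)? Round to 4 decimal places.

0.6606

Var(ȳ_str) = Σ Wₕ²(1−fₕ)sₕ²/nₕ with Wₕ = Nₕ/30216:
  Suburban: (10620/30216)²·(1−2547/10620)·91.92/2547 = 0.0033889612
  Urban: (19596/30216)²·(1−3818/19596)·374.5/3818 = 0.033217071
  → Var(ȳ_str) = 0.036606032.
Var(ȳ_srs) = (1 − 6365/30216)·446.8/6365 = 0.055409519.
deff = 0.036606032 / 0.055409519 = 0.6606.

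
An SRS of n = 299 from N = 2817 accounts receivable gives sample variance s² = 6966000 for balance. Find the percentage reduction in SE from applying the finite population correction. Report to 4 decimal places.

5.4559

f = n/N = 299/2817 = 0.10614129.
SE_no-fpc = √(s²/n) = 152.63571; SE_fpc = √((1−f)s²/n) = 144.30806.
Ratio = √(1−f) = 0.94544102. Reduction = 100·(1 − 0.94544102) = 5.4559%.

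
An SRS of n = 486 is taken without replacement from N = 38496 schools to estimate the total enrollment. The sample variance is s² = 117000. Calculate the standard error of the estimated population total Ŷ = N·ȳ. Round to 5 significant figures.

Var(Ŷ) = N²·Var(ȳ) = N²·(1 − n/N)·s²/n.
f = 486/38496 = 0.01262469; Var(ȳ) = 0.98737531·117000/486 = 237.70146.
Var(Ŷ) = 38496² · 237.70146 = 3.5225978 × 10^11.
SE(Ŷ) = √(3.5225978 × 10^11) = 593510.

593510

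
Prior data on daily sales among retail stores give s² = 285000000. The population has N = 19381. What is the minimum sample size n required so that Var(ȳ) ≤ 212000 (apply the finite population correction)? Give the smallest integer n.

1258

Without fpc, n₀ = s²/D = 285000000/212000 = 1344.3396.
With fpc, (1 − n/N)·s²/n ≤ D requires n ≥ n₀/(1 + n₀/N) = 1344.3396/(1 + 1344.3396/19381) = 1257.1396.
Rounding up, n = 1258.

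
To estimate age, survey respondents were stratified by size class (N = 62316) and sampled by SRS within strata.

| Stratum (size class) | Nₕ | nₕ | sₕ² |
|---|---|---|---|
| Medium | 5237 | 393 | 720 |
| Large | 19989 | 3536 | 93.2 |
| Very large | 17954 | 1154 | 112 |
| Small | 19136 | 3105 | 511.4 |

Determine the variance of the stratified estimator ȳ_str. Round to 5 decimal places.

0.03475

Var(ȳ_str) = Σₕ Wₕ²(1 − fₕ)sₕ²/nₕ with Wₕ = Nₕ/N, N = 62316.
Medium: Wₕ = 0.08403941; term = 0.08403941²·(1 − 0.07504296)·720/393 = 0.011968164.
Large: Wₕ = 0.32076834; term = 0.32076834²·(1 − 0.17689729)·93.2/3536 = 0.002232239.
Very large: Wₕ = 0.28811220; term = 0.28811220²·(1 − 0.06427537)·112/1154 = 0.0075384764.
Small: Wₕ = 0.30708004; term = 0.30708004²·(1 − 0.16225962)·511.4/3105 = 0.013011032.
Sum = 0.034749911.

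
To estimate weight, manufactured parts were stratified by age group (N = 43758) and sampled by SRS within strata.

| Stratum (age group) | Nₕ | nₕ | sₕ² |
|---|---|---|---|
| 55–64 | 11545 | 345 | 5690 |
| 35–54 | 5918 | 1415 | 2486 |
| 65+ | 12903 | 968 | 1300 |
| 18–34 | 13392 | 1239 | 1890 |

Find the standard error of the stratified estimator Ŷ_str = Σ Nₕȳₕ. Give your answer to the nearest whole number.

51327

Var(Ŷ_str) = Σₕ Nₕ²(1 − fₕ)sₕ²/nₕ.
55–64: 11545²·(1 − 345/11545)·5690/345 = 2.132579 × 10^9.
35–54: 5918²·(1 − 1415/5918)·2486/1415 = 4.6818942 × 10^7.
65+: 12903²·(1 − 968/12903)·1300/968 = 2.0681456 × 10^8.
18–34: 13392²·(1 − 1239/13392)·1890/1239 = 2.4826725 × 10^8.
Sum = 2.6344798 × 10^9.
SE = √(2.6344798 × 10^9) = 51327.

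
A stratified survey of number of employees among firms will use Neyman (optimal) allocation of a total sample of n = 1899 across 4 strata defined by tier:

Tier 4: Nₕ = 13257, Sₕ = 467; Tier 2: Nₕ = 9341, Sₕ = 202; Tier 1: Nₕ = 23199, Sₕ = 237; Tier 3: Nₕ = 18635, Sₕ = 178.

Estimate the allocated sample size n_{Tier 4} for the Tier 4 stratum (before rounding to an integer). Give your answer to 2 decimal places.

Neyman allocation: nₕ = n·NₕSₕ / Σⱼ NⱼSⱼ.
Σ NⱼSⱼ = 13257·467 + 9341·202 + 23199·237 + 18635·178 = 1.6893094 × 10^7.
n_{Tier 4} = 1899·13257·467 / (1.6893094 × 10^7) = 695.95.

695.95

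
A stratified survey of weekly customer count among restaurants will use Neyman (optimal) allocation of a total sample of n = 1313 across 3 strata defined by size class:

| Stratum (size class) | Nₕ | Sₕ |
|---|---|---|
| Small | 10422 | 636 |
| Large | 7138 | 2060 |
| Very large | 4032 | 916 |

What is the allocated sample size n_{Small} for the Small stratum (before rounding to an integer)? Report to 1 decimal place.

Neyman allocation: nₕ = n·NₕSₕ / Σⱼ NⱼSⱼ.
Σ NⱼSⱼ = 10422·636 + 7138·2060 + 4032·916 = 2.5025984 × 10^7.
n_{Small} = 1313·10422·636 / (2.5025984 × 10^7) = 347.8.

347.8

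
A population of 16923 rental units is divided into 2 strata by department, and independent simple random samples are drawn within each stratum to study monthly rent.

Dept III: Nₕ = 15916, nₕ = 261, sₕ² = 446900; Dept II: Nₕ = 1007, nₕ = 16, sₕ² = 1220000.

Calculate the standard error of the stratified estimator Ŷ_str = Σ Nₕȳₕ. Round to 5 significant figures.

Var(Ŷ_str) = Σₕ Nₕ²(1 − fₕ)sₕ²/nₕ.
Dept III: 15916²·(1 − 261/15916)·446900/261 = 4.2663536 × 10^11.
Dept II: 1007²·(1 − 16/1007)·1220000/16 = 7.6092696 × 10^10.
Sum = 5.0272806 × 10^11.
SE = √(5.0272806 × 10^11) = 709030.

709030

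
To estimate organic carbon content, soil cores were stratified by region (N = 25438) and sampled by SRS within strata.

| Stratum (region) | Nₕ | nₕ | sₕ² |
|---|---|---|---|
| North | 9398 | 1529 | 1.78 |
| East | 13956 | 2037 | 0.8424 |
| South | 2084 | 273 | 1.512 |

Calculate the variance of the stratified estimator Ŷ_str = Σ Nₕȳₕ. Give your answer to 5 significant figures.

Var(Ŷ_str) = Σₕ Nₕ²(1 − fₕ)sₕ²/nₕ.
North: 9398²·(1 − 1529/9398)·1.78/1529 = 86092.933.
East: 13956²·(1 − 2037/13956)·0.8424/2037 = 68790.444.
South: 2084²·(1 − 273/2084)·1.512/273 = 20902.841.
Sum = 175786.22.

175790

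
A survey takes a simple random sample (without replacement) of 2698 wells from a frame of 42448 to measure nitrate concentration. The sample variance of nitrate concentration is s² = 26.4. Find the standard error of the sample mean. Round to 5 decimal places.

Under SRS without replacement, Var(ȳ) = (1 − f)·s²/n with f = n/N = 2698/42448 = 0.06356012.
Var(ȳ) = (1 − 0.06356012)·26.4/2698 = 0.93643988·0.0097850259 = 0.0091630885.
SE(ȳ) = √(0.0091630885) = 0.09572.

0.09572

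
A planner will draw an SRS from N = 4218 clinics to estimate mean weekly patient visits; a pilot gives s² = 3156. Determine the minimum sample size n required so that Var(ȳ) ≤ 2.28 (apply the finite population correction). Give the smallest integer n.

Without fpc, n₀ = s²/D = 3156/2.28 = 1384.2105.
With fpc, (1 − n/N)·s²/n ≤ D requires n ≥ n₀/(1 + n₀/N) = 1384.2105/(1 + 1384.2105/4218) = 1042.1957.
Rounding up, n = 1043.

1043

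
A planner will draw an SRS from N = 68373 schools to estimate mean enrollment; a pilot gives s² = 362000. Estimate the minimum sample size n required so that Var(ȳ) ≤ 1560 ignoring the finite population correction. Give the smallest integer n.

233

Without fpc, n₀ = s²/D = 362000/1560 = 232.0513.
Rounding up, n = 233.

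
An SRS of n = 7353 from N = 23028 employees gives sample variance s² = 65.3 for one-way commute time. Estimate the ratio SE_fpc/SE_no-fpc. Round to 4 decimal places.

f = n/N = 7353/23028 = 0.31930693.
SE_no-fpc = √(s²/n) = 0.09423762; SE_fpc = √((1−f)s²/n) = 0.077749924.
Ratio = √(1−f) = 0.82504125.

0.8250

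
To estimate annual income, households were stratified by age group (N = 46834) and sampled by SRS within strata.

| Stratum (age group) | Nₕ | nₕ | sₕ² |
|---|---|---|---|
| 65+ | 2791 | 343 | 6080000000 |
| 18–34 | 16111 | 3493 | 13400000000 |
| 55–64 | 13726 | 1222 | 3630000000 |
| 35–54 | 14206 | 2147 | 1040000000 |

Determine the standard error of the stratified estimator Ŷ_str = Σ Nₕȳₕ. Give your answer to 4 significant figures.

3.865 × 10^7

Var(Ŷ_str) = Σₕ Nₕ²(1 − fₕ)sₕ²/nₕ.
65+: 2791²·(1 − 343/2791)·6080000000/343 = 1.211102 × 10^14.
18–34: 16111²·(1 − 3493/16111)·13400000000/3493 = 7.7986465 × 10^14.
55–64: 13726²·(1 − 1222/13726)·3630000000/1222 = 5.0983351 × 10^14.
35–54: 14206²·(1 − 2147/14206)·1040000000/2147 = 8.2982096 × 10^13.
Sum = 1.4937905 × 10^15.
SE = √(1.4937905 × 10^15) = 3.865 × 10^7.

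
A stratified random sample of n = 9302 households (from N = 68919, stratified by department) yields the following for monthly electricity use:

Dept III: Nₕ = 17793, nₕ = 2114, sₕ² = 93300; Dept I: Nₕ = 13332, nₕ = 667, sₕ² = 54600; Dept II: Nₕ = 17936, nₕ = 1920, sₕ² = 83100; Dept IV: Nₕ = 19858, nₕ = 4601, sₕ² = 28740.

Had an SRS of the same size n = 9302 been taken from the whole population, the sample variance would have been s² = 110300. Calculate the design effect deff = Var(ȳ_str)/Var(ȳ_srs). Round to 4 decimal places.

Var(ȳ_str) = Σ Wₕ²(1−fₕ)sₕ²/nₕ with Wₕ = Nₕ/68919:
  Dept III: (17793/68919)²·(1−2114/17793)·93300/2114 = 2.5921866
  Dept I: (13332/68919)²·(1−667/13332)·54600/667 = 2.9099758
  Dept II: (17936/68919)²·(1−1920/17936)·83100/1920 = 2.6175894
  Dept IV: (19858/68919)²·(1−4601/19858)·28740/4601 = 0.39843846
  → Var(ȳ_str) = 8.5181903.
Var(ȳ_srs) = (1 − 9302/68919)·110300/9302 = 10.257236.
deff = 8.5181903 / 10.257236 = 0.8305.

0.8305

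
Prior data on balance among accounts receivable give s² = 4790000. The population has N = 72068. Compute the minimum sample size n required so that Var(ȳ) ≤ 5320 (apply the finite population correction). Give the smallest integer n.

890

Without fpc, n₀ = s²/D = 4790000/5320 = 900.3759.
With fpc, (1 − n/N)·s²/n ≤ D requires n ≥ n₀/(1 + n₀/N) = 900.3759/(1 + 900.3759/72068) = 889.2659.
Rounding up, n = 890.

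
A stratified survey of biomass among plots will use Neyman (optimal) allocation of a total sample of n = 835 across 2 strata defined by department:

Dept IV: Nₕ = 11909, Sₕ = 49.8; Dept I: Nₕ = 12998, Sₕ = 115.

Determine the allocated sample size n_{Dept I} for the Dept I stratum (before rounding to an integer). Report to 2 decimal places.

Neyman allocation: nₕ = n·NₕSₕ / Σⱼ NⱼSⱼ.
Σ NⱼSⱼ = 11909·49.8 + 12998·115 = 2.0878382 × 10^6.
n_{Dept I} = 835·12998·115 / (2.0878382 × 10^6) = 597.81.

597.81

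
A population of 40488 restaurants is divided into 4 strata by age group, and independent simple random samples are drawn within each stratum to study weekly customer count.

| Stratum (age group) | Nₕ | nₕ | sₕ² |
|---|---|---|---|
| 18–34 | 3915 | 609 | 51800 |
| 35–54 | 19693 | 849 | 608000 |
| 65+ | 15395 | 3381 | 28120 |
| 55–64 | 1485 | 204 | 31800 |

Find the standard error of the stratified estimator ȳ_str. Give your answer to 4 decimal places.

Var(ȳ_str) = Σₕ Wₕ²(1 − fₕ)sₕ²/nₕ with Wₕ = Nₕ/N, N = 40488.
18–34: Wₕ = 0.09669532; term = 0.09669532²·(1 − 0.15555556)·51800/609 = 0.67157487.
35–54: Wₕ = 0.48639103; term = 0.48639103²·(1 − 0.04311177)·608000/849 = 162.11687.
65+: Wₕ = 0.38023612; term = 0.38023612²·(1 − 0.21961676)·28120/3381 = 0.93839313.
55–64: Wₕ = 0.03667753; term = 0.03667753²·(1 − 0.13737374)·31800/204 = 0.18089222.
Sum = 163.90773.
SE = √(163.90773) = 12.8026.

12.8026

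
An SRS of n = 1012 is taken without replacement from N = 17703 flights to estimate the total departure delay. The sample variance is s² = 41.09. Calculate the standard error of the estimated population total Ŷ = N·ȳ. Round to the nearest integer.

3464

Var(Ŷ) = N²·Var(ȳ) = N²·(1 − n/N)·s²/n.
f = 1012/17703 = 0.05716545; Var(ȳ) = 0.94283455·41.09/1012 = 0.038281691.
Var(Ŷ) = 17703² · 0.038281691 = 1.1997337 × 10^7.
SE(Ŷ) = √(1.1997337 × 10^7) = 3464.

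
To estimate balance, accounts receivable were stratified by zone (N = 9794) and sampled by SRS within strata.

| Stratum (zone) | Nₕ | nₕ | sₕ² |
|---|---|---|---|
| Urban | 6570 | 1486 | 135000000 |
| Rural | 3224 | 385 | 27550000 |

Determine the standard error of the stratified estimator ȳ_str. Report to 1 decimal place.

196.1

Var(ȳ_str) = Σₕ Wₕ²(1 − fₕ)sₕ²/nₕ with Wₕ = Nₕ/N, N = 9794.
Urban: Wₕ = 0.67081887; term = 0.67081887²·(1 − 0.22617960)·135000000/1486 = 31634.842.
Rural: Wₕ = 0.32918113; term = 0.32918113²·(1 − 0.11941687)·27550000/385 = 6828.1193.
Sum = 38462.961.
SE = √(38462.961) = 196.1.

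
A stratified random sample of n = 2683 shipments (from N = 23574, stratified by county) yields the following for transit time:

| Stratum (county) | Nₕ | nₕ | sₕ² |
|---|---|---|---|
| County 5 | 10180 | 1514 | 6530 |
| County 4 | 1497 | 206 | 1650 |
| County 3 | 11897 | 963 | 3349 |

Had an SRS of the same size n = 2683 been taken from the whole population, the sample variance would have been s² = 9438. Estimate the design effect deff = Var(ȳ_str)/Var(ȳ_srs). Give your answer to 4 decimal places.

0.4897

Var(ȳ_str) = Σ Wₕ²(1−fₕ)sₕ²/nₕ with Wₕ = Nₕ/23574:
  County 5: (10180/23574)²·(1−1514/10180)·6530/1514 = 0.68467932
  County 4: (1497/23574)²·(1−206/1497)·1650/206 = 0.027854682
  County 3: (11897/23574)²·(1−963/11897)·3349/963 = 0.81402704
  → Var(ȳ_str) = 1.526561.
Var(ȳ_srs) = (1 − 2683/23574)·9438/2683 = 3.1173477.
deff = 1.526561 / 3.1173477 = 0.4897.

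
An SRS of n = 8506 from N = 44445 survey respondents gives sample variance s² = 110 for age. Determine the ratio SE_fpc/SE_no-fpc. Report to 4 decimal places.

f = n/N = 8506/44445 = 0.19138261.
SE_no-fpc = √(s²/n) = 0.11371916; SE_fpc = √((1−f)s²/n) = 0.10225986.
Ratio = √(1−f) = 0.89923156.

0.8992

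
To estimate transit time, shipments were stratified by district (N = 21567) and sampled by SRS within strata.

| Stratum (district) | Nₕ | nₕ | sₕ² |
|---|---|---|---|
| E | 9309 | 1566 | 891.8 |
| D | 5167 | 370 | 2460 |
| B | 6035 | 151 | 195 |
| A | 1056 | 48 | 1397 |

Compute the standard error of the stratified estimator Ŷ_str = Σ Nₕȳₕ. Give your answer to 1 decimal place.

Var(Ŷ_str) = Σₕ Nₕ²(1 − fₕ)sₕ²/nₕ.
E: 9309²·(1 − 1566/9309)·891.8/1566 = 4.1047622 × 10^7.
D: 5167²·(1 − 370/5167)·2460/370 = 1.6479406 × 10^8.
B: 6035²·(1 − 151/6035)·195/151 = 4.5857207 × 10^7.
A: 1056²·(1 − 48/1056)·1397/48 = 3.0979872 × 10^7.
Sum = 2.8267876 × 10^8.
SE = √(2.8267876 × 10^8) = 16813.1.

16813.1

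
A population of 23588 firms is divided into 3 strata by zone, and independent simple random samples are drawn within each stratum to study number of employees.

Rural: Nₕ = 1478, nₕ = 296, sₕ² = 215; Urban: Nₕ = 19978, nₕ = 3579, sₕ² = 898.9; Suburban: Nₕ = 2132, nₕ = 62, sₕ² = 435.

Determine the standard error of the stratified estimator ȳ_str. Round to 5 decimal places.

0.45367

Var(ȳ_str) = Σₕ Wₕ²(1 − fₕ)sₕ²/nₕ with Wₕ = Nₕ/N, N = 23588.
Rural: Wₕ = 0.06265898; term = 0.06265898²·(1 − 0.20027064)·215/296 = 0.0022806383.
Urban: Wₕ = 0.84695608; term = 0.84695608²·(1 − 0.17914706)·898.9/3579 = 0.14788932.
Suburban: Wₕ = 0.09038494; term = 0.09038494²·(1 − 0.02908068)·435/62 = 0.055650987.
Sum = 0.20582095.
SE = √(0.20582095) = 0.45367.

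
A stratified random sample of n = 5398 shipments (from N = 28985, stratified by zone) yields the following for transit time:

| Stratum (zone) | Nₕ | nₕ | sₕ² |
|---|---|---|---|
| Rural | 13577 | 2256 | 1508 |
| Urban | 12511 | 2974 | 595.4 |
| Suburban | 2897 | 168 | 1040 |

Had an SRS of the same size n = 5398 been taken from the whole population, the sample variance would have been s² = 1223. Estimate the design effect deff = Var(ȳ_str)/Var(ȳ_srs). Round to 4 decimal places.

Var(ȳ_str) = Σ Wₕ²(1−fₕ)sₕ²/nₕ with Wₕ = Nₕ/28985:
  Rural: (13577/28985)²·(1−2256/13577)·1508/2256 = 0.12229375
  Urban: (12511/28985)²·(1−2974/12511)·595.4/2974 = 0.028433156
  Suburban: (2897/28985)²·(1−168/2897)·1040/168 = 0.0582545
  → Var(ȳ_str) = 0.20898141.
Var(ȳ_srs) = (1 − 5398/28985)·1223/5398 = 0.18437116.
deff = 0.20898141 / 0.18437116 = 1.1335.

1.1335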